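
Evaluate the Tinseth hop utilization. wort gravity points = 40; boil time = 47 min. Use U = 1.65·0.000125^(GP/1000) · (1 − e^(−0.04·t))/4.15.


bigness = 1.65·0.000125^(40/1000) = 1.1518
boil_factor = (1 − e^(−0.04·47))/4.15 = 0.2042
U = 1.1518 · 0.2042

0.2352


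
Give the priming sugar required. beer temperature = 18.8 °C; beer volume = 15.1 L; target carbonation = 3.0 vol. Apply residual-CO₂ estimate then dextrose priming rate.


residual = 14.695·(0.01821 + 0.09011·e^(−0.04·T));  sugar = (target − residual)·4.0·V
residual = 14.695·(0.01821 + 0.09011·e^(−0.04·18.8)) = 0.8918
sugar = (3.0 − 0.8918)·4.0·15.1

127.3330 g


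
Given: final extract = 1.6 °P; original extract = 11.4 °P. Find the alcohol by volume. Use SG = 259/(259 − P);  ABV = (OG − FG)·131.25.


OG = 259/(259 − 11.4) = 1.0460
FG = 259/(259 − 1.6) = 1.0062
ABV = (1.0460 − 1.0062)·131.25

5.2272 % ABV


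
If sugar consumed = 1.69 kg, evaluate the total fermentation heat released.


Q = m_sugar · 590 kJ/kg
Q = 1.69 · 590

997.1000 kJ


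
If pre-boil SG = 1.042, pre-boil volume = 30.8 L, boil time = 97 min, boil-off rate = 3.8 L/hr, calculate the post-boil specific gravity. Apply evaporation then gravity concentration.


V_post = V_pre − rate·(t/60);  SG_post = 1 + (SG_pre−1)·V_pre/V_post
V_post = 30.8 − 3.8·(97/60) = 24.6567
SG_post = 1 + (1.042 − 1)·30.8/24.6567

1.0525


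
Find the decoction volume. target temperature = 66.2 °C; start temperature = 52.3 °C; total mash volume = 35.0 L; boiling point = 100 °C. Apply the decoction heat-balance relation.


V_dec = V_total·(T_target − T_start)/(T_boil − T_start)
V_dec = 35.0·(66.2 − 52.3)/(100 − 52.3)

10.1992 L


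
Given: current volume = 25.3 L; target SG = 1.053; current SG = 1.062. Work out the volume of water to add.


V_water = V·((SG_curr − 1)/(SG_target − 1) − 1)
V_water = 25.3·((1.062 − 1)/(1.053 − 1) − 1)

4.2962 L


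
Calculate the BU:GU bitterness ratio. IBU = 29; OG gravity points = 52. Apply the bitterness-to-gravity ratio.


BU:GU = IBU / OG_points
BU:GU = 29 / 52

0.5577


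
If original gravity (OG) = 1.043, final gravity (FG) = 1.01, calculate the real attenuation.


AA = (OG−FG)/(OG−1)·100;  RA = AA·0.8192
AA = (1.043 − 1.01)/(1.043 − 1)·100 = 76.7442
RA = 76.7442·0.8192

62.8688 %


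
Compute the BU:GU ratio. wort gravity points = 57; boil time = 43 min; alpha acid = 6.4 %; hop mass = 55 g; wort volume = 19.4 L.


U = 1.65·0.000125^(GP/1000)·(1−e^(−0.04t))/4.15;  IBU = (α/100)·m·U·1000/V;  BU:GU = IBU/GP
U = 1.65·0.000125^(57/1000)·(1−e^(−0.04·43))/4.15 = 0.1956
IBU = (6.4/100)·55·0.1956·1000/19.4 = 35.4821
BU:GU = 35.4821/57

0.6225


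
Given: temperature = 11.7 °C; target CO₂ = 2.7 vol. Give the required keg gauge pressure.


psi = vols/(0.01821 + 0.09011·e^(−0.04·T)) − 14.695
psi = 2.7/(0.01821 + 0.09011·e^(−0.04·11.7)) − 14.695

21.4778 psi


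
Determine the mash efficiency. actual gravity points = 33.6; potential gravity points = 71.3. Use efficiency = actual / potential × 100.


efficiency = 33.6 / 71.3 × 100

47.1248 %


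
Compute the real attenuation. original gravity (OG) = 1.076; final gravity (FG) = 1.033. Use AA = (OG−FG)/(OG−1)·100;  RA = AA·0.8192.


AA = (1.076 − 1.033)/(1.076 − 1)·100 = 56.5789
RA = 56.5789·0.8192

46.3495 %


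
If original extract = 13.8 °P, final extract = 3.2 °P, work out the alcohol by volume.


SG = 259/(259 − P);  ABV = (OG − FG)·131.25
OG = 259/(259 − 13.8) = 1.0563
FG = 259/(259 − 3.2) = 1.0125
ABV = (1.0563 − 1.0125)·131.25

5.7449 % ABV


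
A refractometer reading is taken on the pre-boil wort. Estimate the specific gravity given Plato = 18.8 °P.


SG = 259/(259 − P)
SG = 259/(259 − 18.8)

1.0783


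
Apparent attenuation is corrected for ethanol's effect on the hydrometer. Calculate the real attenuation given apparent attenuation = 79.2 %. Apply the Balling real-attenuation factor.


RA = AA · 0.8192
RA = 79.2 · 0.8192

64.8806 %


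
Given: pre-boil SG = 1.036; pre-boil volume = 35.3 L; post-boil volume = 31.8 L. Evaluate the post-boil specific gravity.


SG_post = 1 + (SG_pre − 1)·V_pre/V_post
pts_pre = (1.036 − 1)·1000 = 36.0000
pts_post = 36.0000·35.3/31.8 = 39.9623
SG_post = 1 + 39.9623/1000

1.0400


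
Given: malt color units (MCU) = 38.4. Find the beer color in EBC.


SRM = 1.4922·MCU^0.6859;  EBC = SRM·1.97
SRM = 1.4922·38.4^0.6859 = 18.2188
EBC = 18.2188·1.97

35.8910 EBC


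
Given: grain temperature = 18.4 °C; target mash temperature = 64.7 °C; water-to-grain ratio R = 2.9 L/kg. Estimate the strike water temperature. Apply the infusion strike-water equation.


T_strike = (0.41/R)·(T_mash − T_grain) + T_mash
T_strike = (0.41/2.9)·(64.7 − 18.4) + 64.7

71.2459 °C


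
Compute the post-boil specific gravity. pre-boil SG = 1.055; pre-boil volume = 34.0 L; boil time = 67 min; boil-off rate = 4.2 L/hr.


V_post = V_pre − rate·(t/60);  SG_post = 1 + (SG_pre−1)·V_pre/V_post
V_post = 34.0 − 4.2·(67/60) = 29.3100
SG_post = 1 + (1.055 − 1)·34.0/29.3100

1.0638


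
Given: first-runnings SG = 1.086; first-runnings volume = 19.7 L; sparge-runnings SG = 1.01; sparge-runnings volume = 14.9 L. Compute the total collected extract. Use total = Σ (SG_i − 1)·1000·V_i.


first = (1.086 − 1)·1000·19.7 = 1694.2000
sparge = (1.01 − 1)·1000·14.9 = 149.0000
total = 1694.2000 + 149.0000

1843.2000 gravity·L


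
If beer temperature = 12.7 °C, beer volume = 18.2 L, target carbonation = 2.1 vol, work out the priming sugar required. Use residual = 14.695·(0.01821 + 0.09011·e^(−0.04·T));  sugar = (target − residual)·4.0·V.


residual = 14.695·(0.01821 + 0.09011·e^(−0.04·12.7)) = 1.0643
sugar = (2.1 − 1.0643)·4.0·18.2

75.3958 g


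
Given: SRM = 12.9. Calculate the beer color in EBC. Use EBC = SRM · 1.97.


EBC = 12.9 · 1.97

25.4130 EBC


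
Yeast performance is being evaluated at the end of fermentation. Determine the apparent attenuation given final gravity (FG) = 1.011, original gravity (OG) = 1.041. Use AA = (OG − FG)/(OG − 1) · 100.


AA = (1.041 − 1.011)/(1.041 − 1) · 100

73.1707 %


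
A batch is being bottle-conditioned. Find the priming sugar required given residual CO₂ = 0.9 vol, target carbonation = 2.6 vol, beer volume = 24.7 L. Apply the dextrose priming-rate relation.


sugar = (target − residual)·4.0·V
sugar = (2.6 − 0.9)·4.0·24.7

167.9600 g


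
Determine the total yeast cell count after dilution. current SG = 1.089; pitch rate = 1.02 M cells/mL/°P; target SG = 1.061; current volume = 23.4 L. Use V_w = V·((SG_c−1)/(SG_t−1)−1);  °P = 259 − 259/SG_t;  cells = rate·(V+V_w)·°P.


V_w = 23.4·((1.089−1)/(1.061−1)−1) = 10.7410
V_final = 23.4 + 10.7410 = 34.1410
°P = 259 − 259/1.061 = 14.8907
cells = 1.02·34.1410·14.8907

518.5497 billion cells


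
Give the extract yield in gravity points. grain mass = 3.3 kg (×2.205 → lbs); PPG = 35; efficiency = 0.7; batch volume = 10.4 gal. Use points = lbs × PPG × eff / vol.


lbs = 3.3 × 2.205 = 7.2765
points = 7.2765 × 35 × 0.7 / 10.4

17.1418 points


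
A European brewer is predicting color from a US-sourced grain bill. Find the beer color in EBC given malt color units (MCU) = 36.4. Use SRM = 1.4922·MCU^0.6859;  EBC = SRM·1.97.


SRM = 1.4922·36.4^0.6859 = 17.5625
EBC = 17.5625·1.97

34.5981 EBC


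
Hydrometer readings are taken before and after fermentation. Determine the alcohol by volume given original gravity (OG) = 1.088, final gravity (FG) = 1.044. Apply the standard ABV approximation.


ABV = (OG − FG) · 131.25
ABV = (1.088 − 1.044) · 131.25

5.7750 % ABV


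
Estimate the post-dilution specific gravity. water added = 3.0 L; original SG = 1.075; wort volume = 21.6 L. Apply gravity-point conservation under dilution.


SG_new = 1 + (SG_old − 1)·V_old/(V_old + V_water)
pts = (1.075 − 1)·1000·21.6/(21.6 + 3.0) = 65.8537
SG_new = 1 + 65.8537/1000

1.0659


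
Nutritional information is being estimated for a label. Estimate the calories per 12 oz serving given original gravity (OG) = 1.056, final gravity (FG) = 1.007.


ABW = (OG−FG)·131.25·0.79/FG;  °P = 259 − 259/SG (for OG→OE and FG→AE);  RE = 0.1808·OE + 0.8192·AE;  Cal = (6.9·ABW + 4·(RE−0.1))·FG·3.55
ABW = (1.056 − 1.007)·131.25·0.79/1.007 = 5.0454
OE = 259 − 259/1.056 = 13.7348 °P
AE = 259 − 259/1.007 = 1.8004 °P
RE = 0.1808·13.7348 + 0.8192·1.8004 = 3.9581 °P
Cal = (6.9·5.0454 + 4·(3.9581−0.1))·1.007·3.55

179.6206 kcal


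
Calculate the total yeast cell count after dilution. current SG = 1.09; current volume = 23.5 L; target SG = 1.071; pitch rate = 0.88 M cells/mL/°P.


V_w = V·((SG_c−1)/(SG_t−1)−1);  °P = 259 − 259/SG_t;  cells = rate·(V+V_w)·°P
V_w = 23.5·((1.09−1)/(1.071−1)−1) = 6.2887
V_final = 23.5 + 6.2887 = 29.7887
°P = 259 − 259/1.071 = 17.1699
cells = 0.88·29.7887·17.1699

450.0941 billion cells


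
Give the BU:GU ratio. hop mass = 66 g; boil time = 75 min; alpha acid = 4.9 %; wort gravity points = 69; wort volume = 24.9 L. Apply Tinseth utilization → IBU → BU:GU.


U = 1.65·0.000125^(GP/1000)·(1−e^(−0.04t))/4.15;  IBU = (α/100)·m·U·1000/V;  BU:GU = IBU/GP
U = 1.65·0.000125^(69/1000)·(1−e^(−0.04·75))/4.15 = 0.2032
IBU = (4.9/100)·66·0.2032·1000/24.9 = 26.3927
BU:GU = 26.3927/69

0.3825


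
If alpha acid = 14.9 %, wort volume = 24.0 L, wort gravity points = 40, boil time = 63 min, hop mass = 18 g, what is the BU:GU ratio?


U = 1.65·0.000125^(GP/1000)·(1−e^(−0.04t))/4.15;  IBU = (α/100)·m·U·1000/V;  BU:GU = IBU/GP
U = 1.65·0.000125^(40/1000)·(1−e^(−0.04·63))/4.15 = 0.2552
IBU = (14.9/100)·18·0.2552·1000/24.0 = 28.5188
BU:GU = 28.5188/40

0.7130


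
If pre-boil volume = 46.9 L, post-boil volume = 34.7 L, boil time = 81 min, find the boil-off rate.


rate = (V_pre − V_post) / (t_min/60)
rate = (46.9 − 34.7) / (81/60)

9.0370 L/hr


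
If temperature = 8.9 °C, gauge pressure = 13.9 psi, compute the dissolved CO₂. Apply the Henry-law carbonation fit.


vols = (P + 14.695)·(0.01821 + 0.09011·e^(−0.04·T))
vols = (13.9 + 14.695)·(0.01821 + 0.09011·e^(−0.04·8.9))

2.3256 volumes


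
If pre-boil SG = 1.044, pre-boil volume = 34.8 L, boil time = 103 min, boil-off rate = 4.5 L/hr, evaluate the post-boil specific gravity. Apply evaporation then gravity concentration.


V_post = V_pre − rate·(t/60);  SG_post = 1 + (SG_pre−1)·V_pre/V_post
V_post = 34.8 − 4.5·(103/60) = 27.0750
SG_post = 1 + (1.044 − 1)·34.8/27.0750

1.0566


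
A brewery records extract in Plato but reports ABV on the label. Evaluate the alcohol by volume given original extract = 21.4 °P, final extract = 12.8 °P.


SG = 259/(259 − P);  ABV = (OG − FG)·131.25
OG = 259/(259 − 21.4) = 1.0901
FG = 259/(259 − 12.8) = 1.0520
ABV = (1.0901 − 1.0520)·131.25

4.9976 % ABV


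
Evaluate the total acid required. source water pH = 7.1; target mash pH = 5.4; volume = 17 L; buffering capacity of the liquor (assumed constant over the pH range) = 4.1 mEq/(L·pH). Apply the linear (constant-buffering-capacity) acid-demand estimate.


acid = buffering capacity · (pH_source − pH_target) · V
acid = 4.1 · (7.1 − 5.4) · 17

118.4900 mEq


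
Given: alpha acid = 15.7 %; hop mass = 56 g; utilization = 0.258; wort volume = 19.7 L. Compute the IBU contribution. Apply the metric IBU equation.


IBU = (α/100)·mass·U·1000 / V
IBU = (15.7/100)·56·0.258·1000 / 19.7

115.1440 IBU


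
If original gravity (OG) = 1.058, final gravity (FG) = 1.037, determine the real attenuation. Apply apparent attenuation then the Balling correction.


AA = (OG−FG)/(OG−1)·100;  RA = AA·0.8192
AA = (1.058 − 1.037)/(1.058 − 1)·100 = 36.2069
RA = 36.2069·0.8192

29.6607 %


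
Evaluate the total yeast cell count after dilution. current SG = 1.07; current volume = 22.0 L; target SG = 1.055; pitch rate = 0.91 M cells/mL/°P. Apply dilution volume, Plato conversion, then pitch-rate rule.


V_w = V·((SG_c−1)/(SG_t−1)−1);  °P = 259 − 259/SG_t;  cells = rate·(V+V_w)·°P
V_w = 22.0·((1.07−1)/(1.055−1)−1) = 6.0000
V_final = 22.0 + 6.0000 = 28.0000
°P = 259 − 259/1.055 = 13.5024
cells = 0.91·28.0000·13.5024

344.0404 billion cells


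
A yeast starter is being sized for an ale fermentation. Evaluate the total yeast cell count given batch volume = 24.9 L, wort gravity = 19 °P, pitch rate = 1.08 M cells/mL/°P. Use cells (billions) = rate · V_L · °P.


cells = 1.08 · 24.9 · 19

510.9480 billion cells


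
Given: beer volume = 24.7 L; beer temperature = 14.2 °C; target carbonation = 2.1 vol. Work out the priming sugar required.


residual = 14.695·(0.01821 + 0.09011·e^(−0.04·T));  sugar = (target − residual)·4.0·V
residual = 14.695·(0.01821 + 0.09011·e^(−0.04·14.2)) = 1.0179
sugar = (2.1 − 1.0179)·4.0·24.7

106.9070 g


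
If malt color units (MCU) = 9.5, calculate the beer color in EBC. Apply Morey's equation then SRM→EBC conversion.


SRM = 1.4922·MCU^0.6859;  EBC = SRM·1.97
SRM = 1.4922·9.5^0.6859 = 6.9895
EBC = 6.9895·1.97

13.7694 EBC


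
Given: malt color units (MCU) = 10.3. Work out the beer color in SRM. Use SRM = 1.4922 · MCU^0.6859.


SRM = 1.4922 · 10.3^0.6859

7.3881 SRM


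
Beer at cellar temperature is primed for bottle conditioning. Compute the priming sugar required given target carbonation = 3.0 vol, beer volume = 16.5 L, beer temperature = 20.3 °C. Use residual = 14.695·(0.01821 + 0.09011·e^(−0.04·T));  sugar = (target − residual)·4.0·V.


residual = 14.695·(0.01821 + 0.09011·e^(−0.04·20.3)) = 0.8555
sugar = (3.0 − 0.8555)·4.0·16.5

141.5380 g


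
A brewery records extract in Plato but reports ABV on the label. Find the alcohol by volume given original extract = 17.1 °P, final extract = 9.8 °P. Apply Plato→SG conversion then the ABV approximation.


SG = 259/(259 − P);  ABV = (OG − FG)·131.25
OG = 259/(259 − 17.1) = 1.0707
FG = 259/(259 − 9.8) = 1.0393
ABV = (1.0707 − 1.0393)·131.25

4.1166 % ABV


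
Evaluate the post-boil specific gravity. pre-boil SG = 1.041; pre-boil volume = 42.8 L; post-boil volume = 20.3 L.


SG_post = 1 + (SG_pre − 1)·V_pre/V_post
pts_pre = (1.041 − 1)·1000 = 41.0000
pts_post = 41.0000·42.8/20.3 = 86.4433
SG_post = 1 + 86.4433/1000

1.0864


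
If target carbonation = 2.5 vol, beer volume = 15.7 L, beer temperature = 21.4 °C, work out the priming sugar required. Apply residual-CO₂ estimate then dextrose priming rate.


residual = 14.695·(0.01821 + 0.09011·e^(−0.04·T));  sugar = (target − residual)·4.0·V
residual = 14.695·(0.01821 + 0.09011·e^(−0.04·21.4)) = 0.8302
sugar = (2.5 − 0.8302)·4.0·15.7

104.8648 g


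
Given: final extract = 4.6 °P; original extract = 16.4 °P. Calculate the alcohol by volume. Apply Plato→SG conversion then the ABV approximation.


SG = 259/(259 − P);  ABV = (OG − FG)·131.25
OG = 259/(259 − 16.4) = 1.0676
FG = 259/(259 − 4.6) = 1.0181
ABV = (1.0676 − 1.0181)·131.25

6.4994 % ABV


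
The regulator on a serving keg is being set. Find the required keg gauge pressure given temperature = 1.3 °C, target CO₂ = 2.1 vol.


psi = vols/(0.01821 + 0.09011·e^(−0.04·T)) − 14.695
psi = 2.1/(0.01821 + 0.09011·e^(−0.04·1.3)) − 14.695

5.5452 psi


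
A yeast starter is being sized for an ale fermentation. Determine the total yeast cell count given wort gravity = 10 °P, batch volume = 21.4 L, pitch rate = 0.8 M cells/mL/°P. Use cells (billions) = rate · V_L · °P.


cells = 0.8 · 21.4 · 10

171.2000 billion cells


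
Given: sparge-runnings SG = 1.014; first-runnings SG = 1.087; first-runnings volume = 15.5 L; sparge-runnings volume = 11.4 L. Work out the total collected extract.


total = Σ (SG_i − 1)·1000·V_i
first = (1.087 − 1)·1000·15.5 = 1348.5000
sparge = (1.014 − 1)·1000·11.4 = 159.6000
total = 1348.5000 + 159.6000

1508.1000 gravity·L


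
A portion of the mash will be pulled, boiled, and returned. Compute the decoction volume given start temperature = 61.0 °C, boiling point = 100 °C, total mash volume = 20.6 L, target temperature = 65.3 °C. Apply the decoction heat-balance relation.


V_dec = V_total·(T_target − T_start)/(T_boil − T_start)
V_dec = 20.6·(65.3 − 61.0)/(100 − 61.0)

2.2713 L


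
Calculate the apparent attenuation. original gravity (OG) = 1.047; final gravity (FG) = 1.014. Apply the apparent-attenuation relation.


AA = (OG − FG)/(OG − 1) · 100
AA = (1.047 − 1.014)/(1.047 − 1) · 100

70.2128 %


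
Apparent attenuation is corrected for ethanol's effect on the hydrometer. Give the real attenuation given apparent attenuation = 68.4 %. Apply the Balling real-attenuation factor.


RA = AA · 0.8192
RA = 68.4 · 0.8192

56.0333 %


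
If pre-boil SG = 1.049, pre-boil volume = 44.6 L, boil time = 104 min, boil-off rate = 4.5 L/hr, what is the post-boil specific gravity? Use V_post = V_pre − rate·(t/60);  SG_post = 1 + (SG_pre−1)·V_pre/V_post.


V_post = 44.6 − 4.5·(104/60) = 36.8000
SG_post = 1 + (1.049 − 1)·44.6/36.8000

1.0594


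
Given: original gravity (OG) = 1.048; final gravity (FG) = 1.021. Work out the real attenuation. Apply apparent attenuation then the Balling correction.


AA = (OG−FG)/(OG−1)·100;  RA = AA·0.8192
AA = (1.048 − 1.021)/(1.048 − 1)·100 = 56.2500
RA = 56.2500·0.8192

46.0800 %


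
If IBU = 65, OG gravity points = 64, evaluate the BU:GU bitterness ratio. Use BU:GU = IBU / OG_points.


BU:GU = 65 / 64

1.0156


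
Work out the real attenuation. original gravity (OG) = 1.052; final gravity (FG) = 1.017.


AA = (OG−FG)/(OG−1)·100;  RA = AA·0.8192
AA = (1.052 − 1.017)/(1.052 − 1)·100 = 67.3077
RA = 67.3077·0.8192

55.1385 %


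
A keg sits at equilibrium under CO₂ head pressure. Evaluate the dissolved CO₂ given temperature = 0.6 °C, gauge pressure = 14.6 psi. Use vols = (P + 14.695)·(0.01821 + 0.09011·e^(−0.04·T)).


vols = (14.6 + 14.695)·(0.01821 + 0.09011·e^(−0.04·0.6))

3.1106 volumes


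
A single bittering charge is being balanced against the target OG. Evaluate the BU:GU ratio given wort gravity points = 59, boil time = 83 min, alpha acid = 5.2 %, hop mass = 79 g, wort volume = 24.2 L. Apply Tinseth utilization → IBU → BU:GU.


U = 1.65·0.000125^(GP/1000)·(1−e^(−0.04t))/4.15;  IBU = (α/100)·m·U·1000/V;  BU:GU = IBU/GP
U = 1.65·0.000125^(59/1000)·(1−e^(−0.04·83))/4.15 = 0.2255
IBU = (5.2/100)·79·0.2255·1000/24.2 = 38.2804
BU:GU = 38.2804/59

0.6488


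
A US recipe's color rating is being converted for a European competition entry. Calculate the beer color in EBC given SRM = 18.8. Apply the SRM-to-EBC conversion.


EBC = SRM · 1.97
EBC = 18.8 · 1.97

37.0360 EBC


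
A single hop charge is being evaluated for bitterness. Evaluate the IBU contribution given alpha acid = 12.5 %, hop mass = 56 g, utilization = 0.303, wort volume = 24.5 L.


IBU = (α/100)·mass·U·1000 / V
IBU = (12.5/100)·56·0.303·1000 / 24.5

86.5714 IBU


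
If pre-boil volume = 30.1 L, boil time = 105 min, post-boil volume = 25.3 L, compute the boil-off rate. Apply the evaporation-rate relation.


rate = (V_pre − V_post) / (t_min/60)
rate = (30.1 − 25.3) / (105/60)

2.7429 L/hr


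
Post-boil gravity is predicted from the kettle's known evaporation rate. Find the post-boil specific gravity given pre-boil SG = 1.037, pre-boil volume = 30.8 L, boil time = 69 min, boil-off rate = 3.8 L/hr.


V_post = V_pre − rate·(t/60);  SG_post = 1 + (SG_pre−1)·V_pre/V_post
V_post = 30.8 − 3.8·(69/60) = 26.4300
SG_post = 1 + (1.037 − 1)·30.8/26.4300

1.0431


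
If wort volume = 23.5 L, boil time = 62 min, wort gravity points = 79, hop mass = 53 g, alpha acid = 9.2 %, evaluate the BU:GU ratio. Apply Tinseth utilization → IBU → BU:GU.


U = 1.65·0.000125^(GP/1000)·(1−e^(−0.04t))/4.15;  IBU = (α/100)·m·U·1000/V;  BU:GU = IBU/GP
U = 1.65·0.000125^(79/1000)·(1−e^(−0.04·62))/4.15 = 0.1791
IBU = (9.2/100)·53·0.1791·1000/23.5 = 37.1625
BU:GU = 37.1625/79

0.4704


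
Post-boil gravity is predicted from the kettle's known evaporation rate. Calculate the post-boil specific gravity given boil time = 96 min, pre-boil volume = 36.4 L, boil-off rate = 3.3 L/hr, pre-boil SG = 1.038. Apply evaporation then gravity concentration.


V_post = V_pre − rate·(t/60);  SG_post = 1 + (SG_pre−1)·V_pre/V_post
V_post = 36.4 − 3.3·(96/60) = 31.1200
SG_post = 1 + (1.038 − 1)·36.4/31.1200

1.0444


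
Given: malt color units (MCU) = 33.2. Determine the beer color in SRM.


SRM = 1.4922 · MCU^0.6859
SRM = 1.4922 · 33.2^0.6859

16.4883 SRM


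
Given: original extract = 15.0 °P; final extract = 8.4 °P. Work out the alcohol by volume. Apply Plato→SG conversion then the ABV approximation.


SG = 259/(259 − P);  ABV = (OG − FG)·131.25
OG = 259/(259 − 15.0) = 1.0615
FG = 259/(259 − 8.4) = 1.0335
ABV = (1.0615 − 1.0335)·131.25

3.6692 % ABV


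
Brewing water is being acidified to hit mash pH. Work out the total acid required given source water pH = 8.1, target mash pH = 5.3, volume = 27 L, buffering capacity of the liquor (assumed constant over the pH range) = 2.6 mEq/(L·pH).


acid = buffering capacity · (pH_source − pH_target) · V
acid = 2.6 · (8.1 − 5.3) · 27

196.5600 mEq


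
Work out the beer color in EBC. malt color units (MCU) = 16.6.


SRM = 1.4922·MCU^0.6859;  EBC = SRM·1.97
SRM = 1.4922·16.6^0.6859 = 10.2494
EBC = 10.2494·1.97

20.1914 EBC


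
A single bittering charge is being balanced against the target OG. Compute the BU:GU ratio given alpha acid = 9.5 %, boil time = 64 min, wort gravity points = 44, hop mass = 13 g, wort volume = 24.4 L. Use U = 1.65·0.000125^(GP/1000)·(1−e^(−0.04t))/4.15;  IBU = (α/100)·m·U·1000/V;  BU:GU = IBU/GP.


U = 1.65·0.000125^(44/1000)·(1−e^(−0.04·64))/4.15 = 0.2470
IBU = (9.5/100)·13·0.2470·1000/24.4 = 12.5036
BU:GU = 12.5036/44

0.2842


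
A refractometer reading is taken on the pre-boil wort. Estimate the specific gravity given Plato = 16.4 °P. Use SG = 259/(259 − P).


SG = 259/(259 − 16.4)

1.0676


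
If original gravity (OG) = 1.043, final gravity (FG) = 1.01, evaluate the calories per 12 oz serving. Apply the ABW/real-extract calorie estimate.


ABW = (OG−FG)·131.25·0.79/FG;  °P = 259 − 259/SG (for OG→OE and FG→AE);  RE = 0.1808·OE + 0.8192·AE;  Cal = (6.9·ABW + 4·(RE−0.1))·FG·3.55
ABW = (1.043 − 1.01)·131.25·0.79/1.01 = 3.3878
OE = 259 − 259/1.043 = 10.6779 °P
AE = 259 − 259/1.01 = 2.5644 °P
RE = 0.1808·10.6779 + 0.8192·2.5644 = 4.0313 °P
Cal = (6.9·3.3878 + 4·(4.0313−0.1))·1.01·3.55

140.1966 kcal


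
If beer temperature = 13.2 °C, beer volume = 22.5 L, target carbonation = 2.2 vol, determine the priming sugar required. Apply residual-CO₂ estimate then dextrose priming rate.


residual = 14.695·(0.01821 + 0.09011·e^(−0.04·T));  sugar = (target − residual)·4.0·V
residual = 14.695·(0.01821 + 0.09011·e^(−0.04·13.2)) = 1.0486
sugar = (2.2 − 1.0486)·4.0·22.5

103.6289 g


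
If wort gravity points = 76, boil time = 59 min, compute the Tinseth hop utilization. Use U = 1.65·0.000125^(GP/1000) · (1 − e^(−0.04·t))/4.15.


bigness = 1.65·0.000125^(76/1000) = 0.8334
boil_factor = (1 − e^(−0.04·59))/4.15 = 0.2182
U = 0.8334 · 0.2182

0.1819


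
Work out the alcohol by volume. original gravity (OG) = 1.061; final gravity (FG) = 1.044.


ABV = (OG − FG) · 131.25
ABV = (1.061 − 1.044) · 131.25

2.2312 % ABV


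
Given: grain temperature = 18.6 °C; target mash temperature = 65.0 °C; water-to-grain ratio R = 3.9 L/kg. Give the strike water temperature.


T_strike = (0.41/R)·(T_mash − T_grain) + T_mash
T_strike = (0.41/3.9)·(65.0 − 18.6) + 65.0

69.8779 °C


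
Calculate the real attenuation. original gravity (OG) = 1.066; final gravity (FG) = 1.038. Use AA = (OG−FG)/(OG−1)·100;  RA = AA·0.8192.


AA = (1.066 − 1.038)/(1.066 − 1)·100 = 42.4242
RA = 42.4242·0.8192

34.7539 %


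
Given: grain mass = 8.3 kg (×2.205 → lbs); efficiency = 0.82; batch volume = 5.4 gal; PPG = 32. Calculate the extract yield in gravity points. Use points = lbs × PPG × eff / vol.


lbs = 8.3 × 2.205 = 18.3015
points = 18.3015 × 32 × 0.82 / 5.4

88.9317 points


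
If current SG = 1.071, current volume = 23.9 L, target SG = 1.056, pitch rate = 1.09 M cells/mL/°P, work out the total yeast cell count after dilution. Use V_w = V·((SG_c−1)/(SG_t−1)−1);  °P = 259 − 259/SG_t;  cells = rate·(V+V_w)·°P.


V_w = 23.9·((1.071−1)/(1.056−1)−1) = 6.4018
V_final = 23.9 + 6.4018 = 30.3018
°P = 259 − 259/1.056 = 13.7348
cells = 1.09·30.3018·13.7348

453.6476 billion cells


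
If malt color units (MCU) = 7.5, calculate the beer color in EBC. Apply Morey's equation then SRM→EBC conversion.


SRM = 1.4922·MCU^0.6859;  EBC = SRM·1.97
SRM = 1.4922·7.5^0.6859 = 5.9434
EBC = 5.9434·1.97

11.7084 EBC


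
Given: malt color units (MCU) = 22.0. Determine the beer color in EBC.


SRM = 1.4922·MCU^0.6859;  EBC = SRM·1.97
SRM = 1.4922·22.0^0.6859 = 12.4335
EBC = 12.4335·1.97

24.4941 EBC


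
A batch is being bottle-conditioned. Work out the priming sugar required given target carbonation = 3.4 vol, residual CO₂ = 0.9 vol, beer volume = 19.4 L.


sugar = (target − residual)·4.0·V
sugar = (3.4 − 0.9)·4.0·19.4

194.0000 g


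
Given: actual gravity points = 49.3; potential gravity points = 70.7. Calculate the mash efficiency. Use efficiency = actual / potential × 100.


efficiency = 49.3 / 70.7 × 100

69.7313 %


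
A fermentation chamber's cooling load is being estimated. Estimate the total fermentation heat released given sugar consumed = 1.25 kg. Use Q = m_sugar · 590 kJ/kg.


Q = 1.25 · 590

737.5000 kJ


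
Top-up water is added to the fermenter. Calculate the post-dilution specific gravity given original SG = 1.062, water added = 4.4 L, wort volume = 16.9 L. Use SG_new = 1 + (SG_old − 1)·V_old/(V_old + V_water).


pts = (1.062 − 1)·1000·16.9/(16.9 + 4.4) = 49.1925
SG_new = 1 + 49.1925/1000

1.0492


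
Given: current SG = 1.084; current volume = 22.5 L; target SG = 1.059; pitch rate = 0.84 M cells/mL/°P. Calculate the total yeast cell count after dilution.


V_w = V·((SG_c−1)/(SG_t−1)−1);  °P = 259 − 259/SG_t;  cells = rate·(V+V_w)·°P
V_w = 22.5·((1.084−1)/(1.059−1)−1) = 9.5339
V_final = 22.5 + 9.5339 = 32.0339
°P = 259 − 259/1.059 = 14.4297
cells = 0.84·32.0339·14.4297

388.2799 billion cells


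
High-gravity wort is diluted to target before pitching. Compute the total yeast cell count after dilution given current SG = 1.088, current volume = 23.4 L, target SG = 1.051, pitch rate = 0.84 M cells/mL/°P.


V_w = V·((SG_c−1)/(SG_t−1)−1);  °P = 259 − 259/SG_t;  cells = rate·(V+V_w)·°P
V_w = 23.4·((1.088−1)/(1.051−1)−1) = 16.9765
V_final = 23.4 + 16.9765 = 40.3765
°P = 259 − 259/1.051 = 12.5680
cells = 0.84·40.3765·12.5680

426.2603 billion cells


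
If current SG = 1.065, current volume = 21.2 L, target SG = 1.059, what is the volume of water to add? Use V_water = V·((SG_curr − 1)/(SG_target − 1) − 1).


V_water = 21.2·((1.065 − 1)/(1.059 − 1) − 1)

2.1559 L


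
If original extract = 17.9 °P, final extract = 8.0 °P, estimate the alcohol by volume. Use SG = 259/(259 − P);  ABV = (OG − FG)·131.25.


OG = 259/(259 − 17.9) = 1.0742
FG = 259/(259 − 8.0) = 1.0319
ABV = (1.0742 − 1.0319)·131.25

5.5611 % ABV


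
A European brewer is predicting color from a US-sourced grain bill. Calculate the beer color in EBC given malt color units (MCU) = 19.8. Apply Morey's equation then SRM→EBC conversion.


SRM = 1.4922·MCU^0.6859;  EBC = SRM·1.97
SRM = 1.4922·19.8^0.6859 = 11.5667
EBC = 11.5667·1.97

22.7864 EBC


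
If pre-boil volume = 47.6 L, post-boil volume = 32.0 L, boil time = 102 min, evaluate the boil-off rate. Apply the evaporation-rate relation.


rate = (V_pre − V_post) / (t_min/60)
rate = (47.6 − 32.0) / (102/60)

9.1765 L/hr


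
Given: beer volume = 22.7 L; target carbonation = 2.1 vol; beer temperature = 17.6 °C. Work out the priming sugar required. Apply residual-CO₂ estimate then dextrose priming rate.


residual = 14.695·(0.01821 + 0.09011·e^(−0.04·T));  sugar = (target − residual)·4.0·V
residual = 14.695·(0.01821 + 0.09011·e^(−0.04·17.6)) = 0.9225
sugar = (2.1 − 0.9225)·4.0·22.7

106.9140 g


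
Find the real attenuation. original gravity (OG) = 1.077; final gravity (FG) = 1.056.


AA = (OG−FG)/(OG−1)·100;  RA = AA·0.8192
AA = (1.077 − 1.056)/(1.077 − 1)·100 = 27.2727
RA = 27.2727·0.8192

22.3418 %


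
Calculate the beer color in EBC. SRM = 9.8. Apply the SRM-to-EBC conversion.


EBC = SRM · 1.97
EBC = 9.8 · 1.97

19.3060 EBC


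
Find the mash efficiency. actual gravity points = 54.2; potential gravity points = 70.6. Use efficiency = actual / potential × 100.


efficiency = 54.2 / 70.6 × 100

76.7705 %


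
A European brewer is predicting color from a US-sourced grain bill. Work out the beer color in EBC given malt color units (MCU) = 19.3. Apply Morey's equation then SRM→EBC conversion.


SRM = 1.4922·MCU^0.6859;  EBC = SRM·1.97
SRM = 1.4922·19.3^0.6859 = 11.3656
EBC = 11.3656·1.97

22.3902 EBC


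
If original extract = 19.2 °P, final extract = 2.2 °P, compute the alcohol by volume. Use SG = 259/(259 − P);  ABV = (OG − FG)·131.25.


OG = 259/(259 − 19.2) = 1.0801
FG = 259/(259 − 2.2) = 1.0086
ABV = (1.0801 − 1.0086)·131.25

9.3843 % ABV


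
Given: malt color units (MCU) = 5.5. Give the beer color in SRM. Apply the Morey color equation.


SRM = 1.4922 · MCU^0.6859
SRM = 1.4922 · 5.5^0.6859

4.8044 SRM


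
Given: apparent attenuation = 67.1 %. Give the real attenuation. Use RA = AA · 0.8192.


RA = 67.1 · 0.8192

54.9683 %


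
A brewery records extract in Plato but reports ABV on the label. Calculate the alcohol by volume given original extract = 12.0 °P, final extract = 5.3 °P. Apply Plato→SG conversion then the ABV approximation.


SG = 259/(259 − P);  ABV = (OG − FG)·131.25
OG = 259/(259 − 12.0) = 1.0486
FG = 259/(259 − 5.3) = 1.0209
ABV = (1.0486 − 1.0209)·131.25

3.6346 % ABV


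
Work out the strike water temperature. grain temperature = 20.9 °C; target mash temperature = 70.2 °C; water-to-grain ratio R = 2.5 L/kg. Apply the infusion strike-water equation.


T_strike = (0.41/R)·(T_mash − T_grain) + T_mash
T_strike = (0.41/2.5)·(70.2 − 20.9) + 70.2

78.2852 °C


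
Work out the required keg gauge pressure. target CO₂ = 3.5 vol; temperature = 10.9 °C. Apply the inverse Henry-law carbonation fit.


psi = vols/(0.01821 + 0.09011·e^(−0.04·T)) − 14.695
psi = 3.5/(0.01821 + 0.09011·e^(−0.04·10.9)) − 14.695

31.0706 psi


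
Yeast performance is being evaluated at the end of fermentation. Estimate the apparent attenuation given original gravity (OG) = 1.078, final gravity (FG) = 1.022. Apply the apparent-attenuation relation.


AA = (OG − FG)/(OG − 1) · 100
AA = (1.078 − 1.022)/(1.078 − 1) · 100

71.7949 %


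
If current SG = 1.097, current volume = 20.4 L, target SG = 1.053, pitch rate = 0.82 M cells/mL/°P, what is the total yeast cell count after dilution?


V_w = V·((SG_c−1)/(SG_t−1)−1);  °P = 259 − 259/SG_t;  cells = rate·(V+V_w)·°P
V_w = 20.4·((1.097−1)/(1.053−1)−1) = 16.9358
V_final = 20.4 + 16.9358 = 37.3358
°P = 259 − 259/1.053 = 13.0361
cells = 0.82·37.3358·13.0361

399.1050 billion cells


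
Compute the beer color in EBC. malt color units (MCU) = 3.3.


SRM = 1.4922·MCU^0.6859;  EBC = SRM·1.97
SRM = 1.4922·3.3^0.6859 = 3.3844
EBC = 3.3844·1.97

6.6672 EBC


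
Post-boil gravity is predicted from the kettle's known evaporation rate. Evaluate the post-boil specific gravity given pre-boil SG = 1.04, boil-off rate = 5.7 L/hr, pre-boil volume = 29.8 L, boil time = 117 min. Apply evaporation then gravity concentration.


V_post = V_pre − rate·(t/60);  SG_post = 1 + (SG_pre−1)·V_pre/V_post
V_post = 29.8 − 5.7·(117/60) = 18.6850
SG_post = 1 + (1.04 − 1)·29.8/18.6850

1.0638


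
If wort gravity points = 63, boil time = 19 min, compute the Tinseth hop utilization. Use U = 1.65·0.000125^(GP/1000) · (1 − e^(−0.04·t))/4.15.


bigness = 1.65·0.000125^(63/1000) = 0.9367
boil_factor = (1 − e^(−0.04·19))/4.15 = 0.1283
U = 0.9367 · 0.1283

0.1202


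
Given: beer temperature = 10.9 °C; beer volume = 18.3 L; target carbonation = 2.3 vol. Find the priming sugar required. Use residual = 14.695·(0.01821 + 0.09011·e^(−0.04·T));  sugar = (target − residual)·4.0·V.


residual = 14.695·(0.01821 + 0.09011·e^(−0.04·10.9)) = 1.1238
sugar = (2.3 − 1.1238)·4.0·18.3

86.0960 g


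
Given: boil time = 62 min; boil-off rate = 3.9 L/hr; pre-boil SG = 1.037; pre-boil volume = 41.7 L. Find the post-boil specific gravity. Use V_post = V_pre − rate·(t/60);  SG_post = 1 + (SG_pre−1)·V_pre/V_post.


V_post = 41.7 − 3.9·(62/60) = 37.6700
SG_post = 1 + (1.037 − 1)·41.7/37.6700

1.0410


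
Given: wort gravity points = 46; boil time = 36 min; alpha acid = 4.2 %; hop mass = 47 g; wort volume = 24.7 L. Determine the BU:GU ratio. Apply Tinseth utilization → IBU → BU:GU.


U = 1.65·0.000125^(GP/1000)·(1−e^(−0.04t))/4.15;  IBU = (α/100)·m·U·1000/V;  BU:GU = IBU/GP
U = 1.65·0.000125^(46/1000)·(1−e^(−0.04·36))/4.15 = 0.2007
IBU = (4.2/100)·47·0.2007·1000/24.7 = 16.0365
BU:GU = 16.0365/46

0.3486


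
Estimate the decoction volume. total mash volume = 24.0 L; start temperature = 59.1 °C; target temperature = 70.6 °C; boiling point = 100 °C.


V_dec = V_total·(T_target − T_start)/(T_boil − T_start)
V_dec = 24.0·(70.6 − 59.1)/(100 − 59.1)

6.7482 L


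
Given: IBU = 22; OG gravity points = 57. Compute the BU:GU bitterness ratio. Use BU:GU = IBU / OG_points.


BU:GU = 22 / 57

0.3860


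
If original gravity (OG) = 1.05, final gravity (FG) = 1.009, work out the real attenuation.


AA = (OG−FG)/(OG−1)·100;  RA = AA·0.8192
AA = (1.05 − 1.009)/(1.05 − 1)·100 = 82.0000
RA = 82.0000·0.8192

67.1744 %


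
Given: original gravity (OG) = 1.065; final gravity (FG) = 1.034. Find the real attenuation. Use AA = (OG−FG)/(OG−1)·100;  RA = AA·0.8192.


AA = (1.065 − 1.034)/(1.065 − 1)·100 = 47.6923
RA = 47.6923·0.8192

39.0695 %


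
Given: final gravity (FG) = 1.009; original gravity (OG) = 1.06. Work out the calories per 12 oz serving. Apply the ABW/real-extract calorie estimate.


ABW = (OG−FG)·131.25·0.79/FG;  °P = 259 − 259/SG (for OG→OE and FG→AE);  RE = 0.1808·OE + 0.8192·AE;  Cal = (6.9·ABW + 4·(RE−0.1))·FG·3.55
ABW = (1.06 − 1.009)·131.25·0.79/1.009 = 5.2409
OE = 259 − 259/1.06 = 14.6604 °P
AE = 259 − 259/1.009 = 2.3102 °P
RE = 0.1808·14.6604 + 0.8192·2.3102 = 4.5431 °P
Cal = (6.9·5.2409 + 4·(4.5431−0.1))·1.009·3.55

193.1912 kcal


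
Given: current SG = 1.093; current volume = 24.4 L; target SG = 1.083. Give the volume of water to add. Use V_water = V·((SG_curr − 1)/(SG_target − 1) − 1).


V_water = 24.4·((1.093 − 1)/(1.083 − 1) − 1)

2.9398 L


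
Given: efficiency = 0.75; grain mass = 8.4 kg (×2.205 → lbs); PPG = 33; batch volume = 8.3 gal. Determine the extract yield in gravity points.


points = lbs × PPG × eff / vol
lbs = 8.4 × 2.205 = 18.5220
points = 18.5220 × 33 × 0.75 / 8.3

55.2313 points


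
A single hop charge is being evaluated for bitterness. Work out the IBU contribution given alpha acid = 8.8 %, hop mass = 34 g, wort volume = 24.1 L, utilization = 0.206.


IBU = (α/100)·mass·U·1000 / V
IBU = (8.8/100)·34·0.206·1000 / 24.1

25.5748 IBU


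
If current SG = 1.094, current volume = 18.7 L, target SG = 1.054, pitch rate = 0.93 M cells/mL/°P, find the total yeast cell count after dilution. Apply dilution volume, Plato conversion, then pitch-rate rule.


V_w = V·((SG_c−1)/(SG_t−1)−1);  °P = 259 − 259/SG_t;  cells = rate·(V+V_w)·°P
V_w = 18.7·((1.094−1)/(1.054−1)−1) = 13.8519
V_final = 18.7 + 13.8519 = 32.5519
°P = 259 − 259/1.054 = 13.2694
cells = 0.93·32.5519·13.2694

401.7090 billion cells


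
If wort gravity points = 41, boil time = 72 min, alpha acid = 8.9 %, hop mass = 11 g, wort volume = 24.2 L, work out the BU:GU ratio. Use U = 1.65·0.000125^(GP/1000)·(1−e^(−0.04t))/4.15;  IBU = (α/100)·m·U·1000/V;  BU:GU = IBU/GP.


U = 1.65·0.000125^(41/1000)·(1−e^(−0.04·72))/4.15 = 0.2596
IBU = (8.9/100)·11·0.2596·1000/24.2 = 10.5023
BU:GU = 10.5023/41

0.2562


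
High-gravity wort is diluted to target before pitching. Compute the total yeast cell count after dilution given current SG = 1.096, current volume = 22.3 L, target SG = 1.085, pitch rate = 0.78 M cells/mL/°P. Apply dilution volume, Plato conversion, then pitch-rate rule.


V_w = V·((SG_c−1)/(SG_t−1)−1);  °P = 259 − 259/SG_t;  cells = rate·(V+V_w)·°P
V_w = 22.3·((1.096−1)/(1.085−1)−1) = 2.8859
V_final = 22.3 + 2.8859 = 25.1859
°P = 259 − 259/1.085 = 20.2903
cells = 0.78·25.1859·20.2903

398.6031 billion cells


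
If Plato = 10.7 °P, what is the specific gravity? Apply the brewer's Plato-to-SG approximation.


SG = 259/(259 − P)
SG = 259/(259 − 10.7)

1.0431


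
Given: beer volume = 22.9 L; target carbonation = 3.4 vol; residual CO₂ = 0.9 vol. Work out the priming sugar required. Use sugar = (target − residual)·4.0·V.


sugar = (3.4 − 0.9)·4.0·22.9

229.0000 g


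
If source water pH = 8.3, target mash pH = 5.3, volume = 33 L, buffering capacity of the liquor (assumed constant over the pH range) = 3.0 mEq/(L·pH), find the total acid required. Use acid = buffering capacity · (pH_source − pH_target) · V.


acid = 3.0 · (8.3 − 5.3) · 33

297.0000 mEq


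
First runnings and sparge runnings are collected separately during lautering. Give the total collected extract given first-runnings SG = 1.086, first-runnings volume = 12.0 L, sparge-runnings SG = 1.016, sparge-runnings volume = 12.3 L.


total = Σ (SG_i − 1)·1000·V_i
first = (1.086 − 1)·1000·12.0 = 1032.0000
sparge = (1.016 − 1)·1000·12.3 = 196.8000
total = 1032.0000 + 196.8000

1228.8000 gravity·L


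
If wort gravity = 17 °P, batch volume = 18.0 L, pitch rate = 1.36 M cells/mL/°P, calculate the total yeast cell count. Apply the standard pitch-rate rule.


cells (billions) = rate · V_L · °P
cells = 1.36 · 18.0 · 17

416.1600 billion cells


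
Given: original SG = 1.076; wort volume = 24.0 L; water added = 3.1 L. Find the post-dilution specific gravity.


SG_new = 1 + (SG_old − 1)·V_old/(V_old + V_water)
pts = (1.076 − 1)·1000·24.0/(24.0 + 3.1) = 67.3063
SG_new = 1 + 67.3063/1000

1.0673


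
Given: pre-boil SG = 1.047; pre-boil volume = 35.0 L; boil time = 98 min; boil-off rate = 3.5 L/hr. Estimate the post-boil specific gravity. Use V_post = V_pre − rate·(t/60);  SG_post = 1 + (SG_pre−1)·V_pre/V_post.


V_post = 35.0 − 3.5·(98/60) = 29.2833
SG_post = 1 + (1.047 − 1)·35.0/29.2833

1.0562


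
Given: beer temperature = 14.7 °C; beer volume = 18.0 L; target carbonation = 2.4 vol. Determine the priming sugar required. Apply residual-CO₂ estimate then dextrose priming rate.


residual = 14.695·(0.01821 + 0.09011·e^(−0.04·T));  sugar = (target − residual)·4.0·V
residual = 14.695·(0.01821 + 0.09011·e^(−0.04·14.7)) = 1.0031
sugar = (2.4 − 1.0031)·4.0·18.0

100.5777 g
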